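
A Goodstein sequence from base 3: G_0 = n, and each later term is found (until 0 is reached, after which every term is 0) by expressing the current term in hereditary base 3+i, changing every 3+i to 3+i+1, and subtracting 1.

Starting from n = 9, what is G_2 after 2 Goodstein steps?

G_0 = 9. HB_3(9) = 3^2. Bump = 16. G_1 = 15.
G_1 = 15. HB_4(15) = 3·4 + 3. Bump = 18. G_2 = 17.
G_2 = 17. HB_5(17) = 3·5 + 2. Bump = 20. G_3 = 19.

17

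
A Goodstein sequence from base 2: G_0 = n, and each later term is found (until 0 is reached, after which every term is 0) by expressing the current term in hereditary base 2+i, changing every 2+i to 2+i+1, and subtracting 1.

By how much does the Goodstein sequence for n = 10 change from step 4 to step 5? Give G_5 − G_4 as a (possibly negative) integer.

3935819

G_0 = 10. HB_2(10) = 2^(2 + 1) + 2. Bump = 84. G_1 = 83.
G_1 = 83. HB_3(83) = 3^(3 + 1) + 2. Bump = 1026. G_2 = 1025.
G_2 = 1025. HB_4(1025) = 4^(4 + 1) + 1. Bump = 15626. G_3 = 15625.
G_3 = 15625. HB_5(15625) = 5^(5 + 1). Bump = 279936. G_4 = 279935.
G_4 = 279935. HB_6(279935) = 5·6^6 + 5·6^5 + 5·6^4 + 5·6^3 + 5·6^2 + 5·6 + 5. Bump = 4215755. G_5 = 4215754.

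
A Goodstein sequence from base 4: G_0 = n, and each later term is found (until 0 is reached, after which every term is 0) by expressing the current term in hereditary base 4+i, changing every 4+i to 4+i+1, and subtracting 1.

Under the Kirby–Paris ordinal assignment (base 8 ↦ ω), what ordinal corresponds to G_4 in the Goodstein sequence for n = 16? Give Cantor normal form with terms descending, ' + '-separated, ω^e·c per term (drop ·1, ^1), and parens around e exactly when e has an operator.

i=0: 16 = 4^2 (b=4); 4→5: 5^2 = 25; 25−1 = 24
i=1: 24 = 4·5 + 4 (b=5); 5→6: 4·6 + 4 = 28; 28−1 = 27
i=2: 27 = 4·6 + 3 (b=6); 6→7: 4·7 + 3 = 31; 31−1 = 30
i=3: 30 = 4·7 + 2 (b=7); 7→8: 4·8 + 2 = 34; 34−1 = 33

ω·4 + 1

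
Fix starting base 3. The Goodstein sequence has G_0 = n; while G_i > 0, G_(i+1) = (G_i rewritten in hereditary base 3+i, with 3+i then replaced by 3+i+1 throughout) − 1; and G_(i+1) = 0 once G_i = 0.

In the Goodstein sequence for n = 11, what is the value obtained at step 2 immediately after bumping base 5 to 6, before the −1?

36

11 —HB3→ 3^2 + 2 —bump→ 4^2 + 2 = 18 —(−1)→ 17
17 —HB4→ 4^2 + 1 —bump→ 5^2 + 1 = 26 —(−1)→ 25
25 —HB5→ 5^2 —bump→ 6^2 = 36 —(−1)→ 35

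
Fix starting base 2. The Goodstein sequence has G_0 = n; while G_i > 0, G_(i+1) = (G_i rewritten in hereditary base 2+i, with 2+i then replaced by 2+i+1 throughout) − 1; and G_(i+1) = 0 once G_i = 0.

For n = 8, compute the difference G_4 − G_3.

base 2: 8 = 2^(2 + 1); at 3: 3^(3 + 1) = 81; next = 80
base 3: 80 = 2·3^3 + 2·3^2 + 2·3 + 2; at 4: 2·4^4 + 2·4^2 + 2·4 + 2 = 554; next = 553
base 4: 553 = 2·4^4 + 2·4^2 + 2·4 + 1; at 5: 2·5^5 + 2·5^2 + 2·5 + 1 = 6311; next = 6310
base 5: 6310 = 2·5^5 + 2·5^2 + 2·5; at 6: 2·6^6 + 2·6^2 + 2·6 = 93396; next = 93395

87085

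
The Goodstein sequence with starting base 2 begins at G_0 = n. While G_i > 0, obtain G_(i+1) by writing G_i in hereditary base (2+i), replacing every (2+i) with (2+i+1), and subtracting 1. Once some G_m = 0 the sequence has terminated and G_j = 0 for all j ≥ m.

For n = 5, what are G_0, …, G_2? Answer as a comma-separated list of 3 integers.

5, 27, 255

G_0=5  [base 2] 2^2 + 1  →[2↦3]→  3^3 + 1 = 28  −1 ⇒ G_1=27
G_1=27  [base 3] 3^3  →[3↦4]→  4^4 = 256  −1 ⇒ G_2=255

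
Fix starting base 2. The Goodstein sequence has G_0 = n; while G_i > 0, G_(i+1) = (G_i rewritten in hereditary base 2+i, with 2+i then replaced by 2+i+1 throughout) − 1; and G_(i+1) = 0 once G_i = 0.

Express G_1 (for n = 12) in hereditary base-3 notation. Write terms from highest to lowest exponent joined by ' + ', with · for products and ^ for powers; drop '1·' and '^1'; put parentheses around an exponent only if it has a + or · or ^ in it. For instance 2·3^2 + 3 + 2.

3^(3 + 1) + 2·3^2 + 2·3 + 2

i=0: 12 = 2^(2 + 1) + 2^2 (b=2); 2→3: 3^(3 + 1) + 3^3 = 108; 108−1 = 107
i=1: 107 = 3^(3 + 1) + 2·3^2 + 2·3 + 2 (b=3); 3→4: 4^(4 + 1) + 2·4^2 + 2·4 + 2 = 1066; 1066−1 = 1065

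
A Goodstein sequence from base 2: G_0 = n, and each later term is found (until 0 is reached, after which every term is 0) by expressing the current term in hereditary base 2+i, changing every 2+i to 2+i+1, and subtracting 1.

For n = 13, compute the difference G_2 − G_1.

1171

i=0: 13 = 2^(2 + 1) + 2^2 + 1 (b=2); 2→3: 3^(3 + 1) + 3^3 + 1 = 109; 109−1 = 108
i=1: 108 = 3^(3 + 1) + 3^3 (b=3); 3→4: 4^(4 + 1) + 4^4 = 1280; 1280−1 = 1279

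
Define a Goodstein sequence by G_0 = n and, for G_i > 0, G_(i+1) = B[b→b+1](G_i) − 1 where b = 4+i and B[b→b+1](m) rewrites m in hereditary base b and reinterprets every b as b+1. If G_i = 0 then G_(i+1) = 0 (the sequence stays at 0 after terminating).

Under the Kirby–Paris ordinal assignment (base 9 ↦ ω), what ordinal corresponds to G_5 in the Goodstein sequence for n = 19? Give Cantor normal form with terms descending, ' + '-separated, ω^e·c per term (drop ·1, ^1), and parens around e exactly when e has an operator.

(0) 19|_4 = 4^2 + 3 ↦ 5^2 + 3|_5 = 28 ⇒ 27
(1) 27|_5 = 5^2 + 2 ↦ 6^2 + 2|_6 = 38 ⇒ 37
(2) 37|_6 = 6^2 + 1 ↦ 7^2 + 1|_7 = 50 ⇒ 49
(3) 49|_7 = 7^2 ↦ 8^2|_8 = 64 ⇒ 63
(4) 63|_8 = 7·8 + 7 ↦ 7·9 + 7|_9 = 70 ⇒ 69
(5) 69|_9 = 7·9 + 6 ↦ 7·10 + 6|_10 = 76 ⇒ 75

ω·7 + 6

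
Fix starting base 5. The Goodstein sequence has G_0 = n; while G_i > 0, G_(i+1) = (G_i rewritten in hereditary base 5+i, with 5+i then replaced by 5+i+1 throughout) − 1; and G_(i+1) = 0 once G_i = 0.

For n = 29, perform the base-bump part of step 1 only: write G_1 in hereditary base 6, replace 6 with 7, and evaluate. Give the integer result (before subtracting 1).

step 0: 29 = 5^2 + 4; sub 6 for 5: 6^2 + 4; = 40; G_1 = 40−1 = 39
step 1: 39 = 6^2 + 3; sub 7 for 6: 7^2 + 3; = 52; G_2 = 52−1 = 51

52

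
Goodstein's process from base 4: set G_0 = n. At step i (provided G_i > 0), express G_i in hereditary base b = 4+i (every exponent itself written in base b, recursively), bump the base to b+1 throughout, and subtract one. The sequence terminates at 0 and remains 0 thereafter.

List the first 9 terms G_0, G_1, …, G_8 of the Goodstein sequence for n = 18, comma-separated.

18, 26, 36, 48, 53, 58, 63, 68, 73

step 0: 18 = 4^2 + 2; sub 5 for 4: 5^2 + 2; = 27; G_1 = 27−1 = 26
step 1: 26 = 5^2 + 1; sub 6 for 5: 6^2 + 1; = 37; G_2 = 37−1 = 36
step 2: 36 = 6^2; sub 7 for 6: 7^2; = 49; G_3 = 49−1 = 48
step 3: 48 = 6·7 + 6; sub 8 for 7: 6·8 + 6; = 54; G_4 = 54−1 = 53
step 4: 53 = 6·8 + 5; sub 9 for 8: 6·9 + 5; = 59; G_5 = 59−1 = 58
step 5: 58 = 6·9 + 4; sub 10 for 9: 6·10 + 4; = 64; G_6 = 64−1 = 63
step 6: 63 = 6·10 + 3; sub 11 for 10: 6·11 + 3; = 69; G_7 = 69−1 = 68
step 7: 68 = 6·11 + 2; sub 12 for 11: 6·12 + 2; = 74; G_8 = 74−1 = 73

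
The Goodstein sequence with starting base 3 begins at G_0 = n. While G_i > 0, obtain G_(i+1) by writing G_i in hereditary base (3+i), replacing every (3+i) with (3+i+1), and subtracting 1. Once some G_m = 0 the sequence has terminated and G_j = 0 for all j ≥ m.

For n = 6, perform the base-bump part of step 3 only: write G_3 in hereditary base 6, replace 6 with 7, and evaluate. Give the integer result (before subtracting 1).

8

G_0=6  [base 3] 2·3  →[3↦4]→  2·4 = 8  −1 ⇒ G_1=7
G_1=7  [base 4] 4 + 3  →[4↦5]→  5 + 3 = 8  −1 ⇒ G_2=7
G_2=7  [base 5] 5 + 2  →[5↦6]→  6 + 2 = 8  −1 ⇒ G_3=7
G_3=7  [base 6] 6 + 1  →[6↦7]→  7 + 1 = 8  −1 ⇒ G_4=7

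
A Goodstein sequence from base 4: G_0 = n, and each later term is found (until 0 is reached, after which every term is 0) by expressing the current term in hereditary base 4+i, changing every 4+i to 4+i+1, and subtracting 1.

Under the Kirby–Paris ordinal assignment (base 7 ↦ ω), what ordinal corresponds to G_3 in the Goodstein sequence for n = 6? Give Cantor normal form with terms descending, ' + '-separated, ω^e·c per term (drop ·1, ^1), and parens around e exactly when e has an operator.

6

6 —HB4→ 4 + 2 —bump→ 5 + 2 = 7 —(−1)→ 6
6 —HB5→ 5 + 1 —bump→ 6 + 1 = 7 —(−1)→ 6
6 —HB6→ 6 —bump→ 7 = 7 —(−1)→ 6
6 —HB7→ 6 —bump→ 6 = 6 —(−1)→ 5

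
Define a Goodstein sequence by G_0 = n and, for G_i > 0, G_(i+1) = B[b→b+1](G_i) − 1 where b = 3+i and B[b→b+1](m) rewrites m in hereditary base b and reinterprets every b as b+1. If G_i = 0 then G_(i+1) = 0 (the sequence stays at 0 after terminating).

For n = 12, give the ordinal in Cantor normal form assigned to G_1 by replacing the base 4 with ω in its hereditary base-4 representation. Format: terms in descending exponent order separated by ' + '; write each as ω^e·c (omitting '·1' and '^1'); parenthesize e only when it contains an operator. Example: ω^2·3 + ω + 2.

12 —HB3→ 3^2 + 3 —bump→ 4^2 + 4 = 20 —(−1)→ 19
19 —HB4→ 4^2 + 3 —bump→ 5^2 + 3 = 28 —(−1)→ 27

ω^2 + 3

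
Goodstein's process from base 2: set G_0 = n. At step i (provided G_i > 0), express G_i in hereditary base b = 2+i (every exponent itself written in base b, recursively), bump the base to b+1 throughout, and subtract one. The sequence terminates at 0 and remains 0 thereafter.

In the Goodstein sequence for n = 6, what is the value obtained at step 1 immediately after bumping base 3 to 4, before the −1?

258

base 2: 6 = 2^2 + 2; at 3: 3^3 + 3 = 30; next = 29
base 3: 29 = 3^3 + 2; at 4: 4^4 + 2 = 258; next = 257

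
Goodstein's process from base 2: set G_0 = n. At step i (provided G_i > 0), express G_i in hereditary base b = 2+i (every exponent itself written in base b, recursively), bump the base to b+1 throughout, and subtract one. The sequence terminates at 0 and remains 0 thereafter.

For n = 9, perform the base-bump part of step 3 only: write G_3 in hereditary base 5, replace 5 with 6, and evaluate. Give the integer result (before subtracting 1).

140744

[0] 9 ≡ 2^(2 + 1) + 1 (base 2). Lift 3: 82. −1: 81.
[1] 81 ≡ 3^(3 + 1) (base 3). Lift 4: 1024. −1: 1023.
[2] 1023 ≡ 3·4^4 + 3·4^3 + 3·4^2 + 3·4 + 3 (base 4). Lift 5: 9843. −1: 9842.
[3] 9842 ≡ 3·5^5 + 3·5^3 + 3·5^2 + 3·5 + 2 (base 5). Lift 6: 140744. −1: 140743.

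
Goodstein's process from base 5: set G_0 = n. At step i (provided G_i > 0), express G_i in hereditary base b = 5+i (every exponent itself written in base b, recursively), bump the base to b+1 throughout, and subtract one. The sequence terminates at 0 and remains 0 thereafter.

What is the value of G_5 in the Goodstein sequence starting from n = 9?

9 —HB5→ 5 + 4 —bump→ 6 + 4 = 10 —(−1)→ 9
9 —HB6→ 6 + 3 —bump→ 7 + 3 = 10 —(−1)→ 9
9 —HB7→ 7 + 2 —bump→ 8 + 2 = 10 —(−1)→ 9
9 —HB8→ 8 + 1 —bump→ 9 + 1 = 10 —(−1)→ 9
9 —HB9→ 9 —bump→ 10 = 10 —(−1)→ 9
9 —HB10→ 9 —bump→ 9 = 9 —(−1)→ 8

9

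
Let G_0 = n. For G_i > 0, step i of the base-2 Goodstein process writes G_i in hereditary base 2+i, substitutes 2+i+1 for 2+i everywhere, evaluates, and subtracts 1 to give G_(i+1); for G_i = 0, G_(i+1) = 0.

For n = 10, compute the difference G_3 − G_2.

14600

G_0=10  [base 2] 2^(2 + 1) + 2  →[2↦3]→  3^(3 + 1) + 3 = 84  −1 ⇒ G_1=83
G_1=83  [base 3] 3^(3 + 1) + 2  →[3↦4]→  4^(4 + 1) + 2 = 1026  −1 ⇒ G_2=1025
G_2=1025  [base 4] 4^(4 + 1) + 1  →[4↦5]→  5^(5 + 1) + 1 = 15626  −1 ⇒ G_3=15625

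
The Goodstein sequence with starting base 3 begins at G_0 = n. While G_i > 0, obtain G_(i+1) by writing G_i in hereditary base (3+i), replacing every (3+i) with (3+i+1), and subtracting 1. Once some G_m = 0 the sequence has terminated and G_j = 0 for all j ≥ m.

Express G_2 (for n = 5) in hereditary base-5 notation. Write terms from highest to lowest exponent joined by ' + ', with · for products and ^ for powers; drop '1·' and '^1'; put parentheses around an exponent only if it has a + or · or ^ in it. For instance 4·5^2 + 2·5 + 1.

5

G_0 = 5. HB_3(5) = 3 + 2. Bump = 6. G_1 = 5.
G_1 = 5. HB_4(5) = 4 + 1. Bump = 6. G_2 = 5.
G_2 = 5. HB_5(5) = 5. Bump = 6. G_3 = 5.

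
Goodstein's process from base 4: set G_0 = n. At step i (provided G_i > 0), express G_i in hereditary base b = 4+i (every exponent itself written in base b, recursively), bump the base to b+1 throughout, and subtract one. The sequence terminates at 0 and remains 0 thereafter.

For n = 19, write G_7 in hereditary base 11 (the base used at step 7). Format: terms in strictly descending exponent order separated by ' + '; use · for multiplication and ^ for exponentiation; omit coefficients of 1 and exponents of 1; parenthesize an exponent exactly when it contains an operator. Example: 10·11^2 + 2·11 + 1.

i=0: 19 = 4^2 + 3 (b=4); 4→5: 5^2 + 3 = 28; 28−1 = 27
i=1: 27 = 5^2 + 2 (b=5); 5→6: 6^2 + 2 = 38; 38−1 = 37
i=2: 37 = 6^2 + 1 (b=6); 6→7: 7^2 + 1 = 50; 50−1 = 49
i=3: 49 = 7^2 (b=7); 7→8: 8^2 = 64; 64−1 = 63
i=4: 63 = 7·8 + 7 (b=8); 8→9: 7·9 + 7 = 70; 70−1 = 69
i=5: 69 = 7·9 + 6 (b=9); 9→10: 7·10 + 6 = 76; 76−1 = 75
i=6: 75 = 7·10 + 5 (b=10); 10→11: 7·11 + 5 = 82; 82−1 = 81
i=7: 81 = 7·11 + 4 (b=11); 11→12: 7·12 + 4 = 88; 88−1 = 87

7·11 + 4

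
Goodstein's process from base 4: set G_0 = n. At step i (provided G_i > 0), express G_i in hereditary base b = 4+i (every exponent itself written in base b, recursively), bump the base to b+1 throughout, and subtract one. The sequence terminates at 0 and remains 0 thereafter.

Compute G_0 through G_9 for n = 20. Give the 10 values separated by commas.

20, 29, 39, 51, 65, 81, 99, 107, 115, 123

[0] 20 ≡ 4^2 + 4 (base 4). Lift 5: 30. −1: 29.
[1] 29 ≡ 5^2 + 4 (base 5). Lift 6: 40. −1: 39.
[2] 39 ≡ 6^2 + 3 (base 6). Lift 7: 52. −1: 51.
[3] 51 ≡ 7^2 + 2 (base 7). Lift 8: 66. −1: 65.
[4] 65 ≡ 8^2 + 1 (base 8). Lift 9: 82. −1: 81.
[5] 81 ≡ 9^2 (base 9). Lift 10: 100. −1: 99.
[6] 99 ≡ 9·10 + 9 (base 10). Lift 11: 108. −1: 107.
[7] 107 ≡ 9·11 + 8 (base 11). Lift 12: 116. −1: 115.
[8] 115 ≡ 9·12 + 7 (base 12). Lift 13: 124. −1: 123.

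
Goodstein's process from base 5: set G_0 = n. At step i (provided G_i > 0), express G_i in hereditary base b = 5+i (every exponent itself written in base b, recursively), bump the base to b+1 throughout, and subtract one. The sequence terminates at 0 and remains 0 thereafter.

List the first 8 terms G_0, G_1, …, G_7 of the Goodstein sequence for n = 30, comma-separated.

30, 41, 53, 67, 83, 101, 121, 143

G_0 = 30. HB_5(30) = 5^2 + 5. Bump = 42. G_1 = 41.
G_1 = 41. HB_6(41) = 6^2 + 5. Bump = 54. G_2 = 53.
G_2 = 53. HB_7(53) = 7^2 + 4. Bump = 68. G_3 = 67.
G_3 = 67. HB_8(67) = 8^2 + 3. Bump = 84. G_4 = 83.
G_4 = 83. HB_9(83) = 9^2 + 2. Bump = 102. G_5 = 101.
G_5 = 101. HB_10(101) = 10^2 + 1. Bump = 122. G_6 = 121.
G_6 = 121. HB_11(121) = 11^2. Bump = 144. G_7 = 143.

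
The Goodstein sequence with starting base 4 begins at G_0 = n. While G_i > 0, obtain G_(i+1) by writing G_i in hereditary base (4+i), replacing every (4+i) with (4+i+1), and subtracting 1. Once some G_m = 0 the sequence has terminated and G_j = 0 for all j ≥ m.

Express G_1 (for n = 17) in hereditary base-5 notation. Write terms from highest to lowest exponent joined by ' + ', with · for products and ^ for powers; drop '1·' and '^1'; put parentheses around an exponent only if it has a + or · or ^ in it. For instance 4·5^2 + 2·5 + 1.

5^2

(0) 17|_4 = 4^2 + 1 ↦ 5^2 + 1|_5 = 26 ⇒ 25
(1) 25|_5 = 5^2 ↦ 6^2|_6 = 36 ⇒ 35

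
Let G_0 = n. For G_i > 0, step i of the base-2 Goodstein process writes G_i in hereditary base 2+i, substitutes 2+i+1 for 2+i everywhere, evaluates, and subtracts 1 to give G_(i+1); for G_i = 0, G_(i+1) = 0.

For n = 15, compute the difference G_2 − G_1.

1172

G_0=15  [base 2] 2^(2 + 1) + 2^2 + 2 + 1  →[2↦3]→  3^(3 + 1) + 3^3 + 3 + 1 = 112  −1 ⇒ G_1=111
G_1=111  [base 3] 3^(3 + 1) + 3^3 + 3  →[3↦4]→  4^(4 + 1) + 4^4 + 4 = 1284  −1 ⇒ G_2=1283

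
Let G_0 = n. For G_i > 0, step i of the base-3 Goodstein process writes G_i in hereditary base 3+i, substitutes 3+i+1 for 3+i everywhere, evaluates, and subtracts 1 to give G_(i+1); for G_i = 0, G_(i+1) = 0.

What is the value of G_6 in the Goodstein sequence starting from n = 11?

47

[0] 11 ≡ 3^2 + 2 (base 3). Lift 4: 18. −1: 17.
[1] 17 ≡ 4^2 + 1 (base 4). Lift 5: 26. −1: 25.
[2] 25 ≡ 5^2 (base 5). Lift 6: 36. −1: 35.
[3] 35 ≡ 5·6 + 5 (base 6). Lift 7: 40. −1: 39.
[4] 39 ≡ 5·7 + 4 (base 7). Lift 8: 44. −1: 43.
[5] 43 ≡ 5·8 + 3 (base 8). Lift 9: 48. −1: 47.
[6] 47 ≡ 5·9 + 2 (base 9). Lift 10: 52. −1: 51.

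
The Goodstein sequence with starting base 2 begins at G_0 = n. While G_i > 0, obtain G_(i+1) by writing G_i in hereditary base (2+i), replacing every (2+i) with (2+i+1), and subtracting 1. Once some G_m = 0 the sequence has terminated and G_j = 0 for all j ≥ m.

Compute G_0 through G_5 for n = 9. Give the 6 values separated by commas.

(0) 9|_2 = 2^(2 + 1) + 1 ↦ 3^(3 + 1) + 1|_3 = 82 ⇒ 81
(1) 81|_3 = 3^(3 + 1) ↦ 4^(4 + 1)|_4 = 1024 ⇒ 1023
(2) 1023|_4 = 3·4^4 + 3·4^3 + 3·4^2 + 3·4 + 3 ↦ 3·5^5 + 3·5^3 + 3·5^2 + 3·5 + 3|_5 = 9843 ⇒ 9842
(3) 9842|_5 = 3·5^5 + 3·5^3 + 3·5^2 + 3·5 + 2 ↦ 3·6^6 + 3·6^3 + 3·6^2 + 3·6 + 2|_6 = 140744 ⇒ 140743
(4) 140743|_6 = 3·6^6 + 3·6^3 + 3·6^2 + 3·6 + 1 ↦ 3·7^7 + 3·7^3 + 3·7^2 + 3·7 + 1|_7 = 2471827 ⇒ 2471826

9, 81, 1023, 9842, 140743, 2471826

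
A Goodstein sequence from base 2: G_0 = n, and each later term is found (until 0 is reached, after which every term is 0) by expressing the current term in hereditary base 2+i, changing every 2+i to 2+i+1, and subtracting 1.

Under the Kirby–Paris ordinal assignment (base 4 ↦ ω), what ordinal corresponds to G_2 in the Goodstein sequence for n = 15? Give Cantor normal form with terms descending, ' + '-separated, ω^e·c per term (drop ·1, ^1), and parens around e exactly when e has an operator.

ω^(ω + 1) + ω^ω + 3

[0] 15 ≡ 2^(2 + 1) + 2^2 + 2 + 1 (base 2). Lift 3: 112. −1: 111.
[1] 111 ≡ 3^(3 + 1) + 3^3 + 3 (base 3). Lift 4: 1284. −1: 1283.
[2] 1283 ≡ 4^(4 + 1) + 4^4 + 3 (base 4). Lift 5: 18753. −1: 18752.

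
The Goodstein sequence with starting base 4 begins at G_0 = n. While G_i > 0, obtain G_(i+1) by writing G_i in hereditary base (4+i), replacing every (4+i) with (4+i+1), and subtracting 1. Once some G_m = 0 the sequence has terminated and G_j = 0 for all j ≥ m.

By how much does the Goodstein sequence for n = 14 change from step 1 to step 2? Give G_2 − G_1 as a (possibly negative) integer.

G_0=14  [base 4] 3·4 + 2  →[4↦5]→  3·5 + 2 = 17  −1 ⇒ G_1=16
G_1=16  [base 5] 3·5 + 1  →[5↦6]→  3·6 + 1 = 19  −1 ⇒ G_2=18

2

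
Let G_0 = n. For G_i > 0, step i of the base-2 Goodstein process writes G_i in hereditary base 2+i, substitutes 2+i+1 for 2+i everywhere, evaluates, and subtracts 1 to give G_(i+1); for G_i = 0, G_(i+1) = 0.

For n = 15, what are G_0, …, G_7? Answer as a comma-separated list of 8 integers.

base 2: 15 = 2^(2 + 1) + 2^2 + 2 + 1; at 3: 3^(3 + 1) + 3^3 + 3 + 1 = 112; next = 111
base 3: 111 = 3^(3 + 1) + 3^3 + 3; at 4: 4^(4 + 1) + 4^4 + 4 = 1284; next = 1283
base 4: 1283 = 4^(4 + 1) + 4^4 + 3; at 5: 5^(5 + 1) + 5^5 + 3 = 18753; next = 18752
base 5: 18752 = 5^(5 + 1) + 5^5 + 2; at 6: 6^(6 + 1) + 6^6 + 2 = 326594; next = 326593
base 6: 326593 = 6^(6 + 1) + 6^6 + 1; at 7: 7^(7 + 1) + 7^7 + 1 = 6588345; next = 6588344
base 7: 6588344 = 7^(7 + 1) + 7^7; at 8: 8^(8 + 1) + 8^8 = 150994944; next = 150994943
base 8: 150994943 = 8^(8 + 1) + 7·8^7 + 7·8^6 + 7·8^5 + 7·8^4 + 7·8^3 + 7·8^2 + 7·8 + 7; at 9: 9^(9 + 1) + 7·9^7 + 7·9^6 + 7·9^5 + 7·9^4 + 7·9^3 + 7·9^2 + 7·9 + 7 = 3524450281; next = 3524450280

15, 111, 1283, 18752, 326593, 6588344, 150994943, 3524450280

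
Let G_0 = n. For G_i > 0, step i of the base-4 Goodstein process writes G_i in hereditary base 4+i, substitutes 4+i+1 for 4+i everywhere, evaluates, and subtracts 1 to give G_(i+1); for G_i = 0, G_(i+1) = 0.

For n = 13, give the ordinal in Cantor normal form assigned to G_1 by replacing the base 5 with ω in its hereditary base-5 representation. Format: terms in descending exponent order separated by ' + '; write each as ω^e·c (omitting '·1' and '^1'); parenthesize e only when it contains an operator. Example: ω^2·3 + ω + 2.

ω·3

i=0: 13 = 3·4 + 1 (b=4); 4→5: 3·5 + 1 = 16; 16−1 = 15
i=1: 15 = 3·5 (b=5); 5→6: 3·6 = 18; 18−1 = 17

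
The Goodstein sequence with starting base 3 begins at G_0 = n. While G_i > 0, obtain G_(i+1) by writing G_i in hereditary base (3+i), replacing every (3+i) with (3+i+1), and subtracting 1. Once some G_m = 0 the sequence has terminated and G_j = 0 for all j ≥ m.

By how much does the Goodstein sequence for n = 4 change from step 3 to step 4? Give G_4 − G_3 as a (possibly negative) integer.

-1

[0] 4 ≡ 3 + 1 (base 3). Lift 4: 5. −1: 4.
[1] 4 ≡ 4 (base 4). Lift 5: 5. −1: 4.
[2] 4 ≡ 4 (base 5). Lift 6: 4. −1: 3.
[3] 3 ≡ 3 (base 6). Lift 7: 3. −1: 2.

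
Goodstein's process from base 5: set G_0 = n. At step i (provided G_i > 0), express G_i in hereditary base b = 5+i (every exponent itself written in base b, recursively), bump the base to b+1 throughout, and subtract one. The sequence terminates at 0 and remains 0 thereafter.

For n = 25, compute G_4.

47

i=0: 25 = 5^2 (b=5); 5→6: 6^2 = 36; 36−1 = 35
i=1: 35 = 5·6 + 5 (b=6); 6→7: 5·7 + 5 = 40; 40−1 = 39
i=2: 39 = 5·7 + 4 (b=7); 7→8: 5·8 + 4 = 44; 44−1 = 43
i=3: 43 = 5·8 + 3 (b=8); 8→9: 5·9 + 3 = 48; 48−1 = 47
i=4: 47 = 5·9 + 2 (b=9); 9→10: 5·10 + 2 = 52; 52−1 = 51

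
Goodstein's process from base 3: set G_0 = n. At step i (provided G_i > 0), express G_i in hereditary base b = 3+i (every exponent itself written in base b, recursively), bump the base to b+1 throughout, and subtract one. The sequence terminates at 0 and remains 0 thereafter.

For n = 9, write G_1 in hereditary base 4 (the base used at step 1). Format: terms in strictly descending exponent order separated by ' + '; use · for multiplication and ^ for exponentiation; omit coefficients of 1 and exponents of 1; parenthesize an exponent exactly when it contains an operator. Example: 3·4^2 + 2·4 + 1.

[0] 9 ≡ 3^2 (base 3). Lift 4: 16. −1: 15.
[1] 15 ≡ 3·4 + 3 (base 4). Lift 5: 18. −1: 17.

3·4 + 3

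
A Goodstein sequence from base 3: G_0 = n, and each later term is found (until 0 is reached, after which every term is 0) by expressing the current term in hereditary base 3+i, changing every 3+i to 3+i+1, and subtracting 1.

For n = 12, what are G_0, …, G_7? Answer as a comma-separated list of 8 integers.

12 —HB3→ 3^2 + 3 —bump→ 4^2 + 4 = 20 —(−1)→ 19
19 —HB4→ 4^2 + 3 —bump→ 5^2 + 3 = 28 —(−1)→ 27
27 —HB5→ 5^2 + 2 —bump→ 6^2 + 2 = 38 —(−1)→ 37
37 —HB6→ 6^2 + 1 —bump→ 7^2 + 1 = 50 —(−1)→ 49
49 —HB7→ 7^2 —bump→ 8^2 = 64 —(−1)→ 63
63 —HB8→ 7·8 + 7 —bump→ 7·9 + 7 = 70 —(−1)→ 69
69 —HB9→ 7·9 + 6 —bump→ 7·10 + 6 = 76 —(−1)→ 75

12, 19, 27, 37, 49, 63, 69, 75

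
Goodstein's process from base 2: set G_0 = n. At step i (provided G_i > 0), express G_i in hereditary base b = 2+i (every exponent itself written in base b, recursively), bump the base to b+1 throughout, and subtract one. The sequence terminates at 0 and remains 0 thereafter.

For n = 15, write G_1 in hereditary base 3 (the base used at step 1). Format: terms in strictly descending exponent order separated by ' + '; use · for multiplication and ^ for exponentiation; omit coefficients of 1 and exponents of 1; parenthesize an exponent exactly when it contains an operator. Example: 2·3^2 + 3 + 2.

(0) 15|_2 = 2^(2 + 1) + 2^2 + 2 + 1 ↦ 3^(3 + 1) + 3^3 + 3 + 1|_3 = 112 ⇒ 111
(1) 111|_3 = 3^(3 + 1) + 3^3 + 3 ↦ 4^(4 + 1) + 4^4 + 4|_4 = 1284 ⇒ 1283

3^(3 + 1) + 3^3 + 3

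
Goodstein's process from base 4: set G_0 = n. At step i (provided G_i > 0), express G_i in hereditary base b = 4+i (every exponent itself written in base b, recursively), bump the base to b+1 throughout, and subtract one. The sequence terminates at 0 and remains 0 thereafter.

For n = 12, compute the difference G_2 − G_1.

G_0 = 12. HB_4(12) = 3·4. Bump = 15. G_1 = 14.
G_1 = 14. HB_5(14) = 2·5 + 4. Bump = 16. G_2 = 15.

1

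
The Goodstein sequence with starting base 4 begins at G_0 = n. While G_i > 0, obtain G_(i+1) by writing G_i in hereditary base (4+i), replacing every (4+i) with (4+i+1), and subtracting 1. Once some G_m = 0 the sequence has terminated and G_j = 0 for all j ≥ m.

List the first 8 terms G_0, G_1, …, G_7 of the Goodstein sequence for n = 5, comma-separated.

5, 5, 5, 4, 3, 2, 1, 0

(0) 5|_4 = 4 + 1 ↦ 5 + 1|_5 = 6 ⇒ 5
(1) 5|_5 = 5 ↦ 6|_6 = 6 ⇒ 5
(2) 5|_6 = 5 ↦ 5|_7 = 5 ⇒ 4
(3) 4|_7 = 4 ↦ 4|_8 = 4 ⇒ 3
(4) 3|_8 = 3 ↦ 3|_9 = 3 ⇒ 2
(5) 2|_9 = 2 ↦ 2|_10 = 2 ⇒ 1
(6) 1|_10 = 1 ↦ 1|_11 = 1 ⇒ 0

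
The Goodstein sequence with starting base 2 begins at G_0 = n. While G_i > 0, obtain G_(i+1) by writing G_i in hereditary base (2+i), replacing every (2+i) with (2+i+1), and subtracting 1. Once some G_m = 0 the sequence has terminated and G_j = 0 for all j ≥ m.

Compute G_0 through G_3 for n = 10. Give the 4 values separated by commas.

base 2: 10 = 2^(2 + 1) + 2; at 3: 3^(3 + 1) + 3 = 84; next = 83
base 3: 83 = 3^(3 + 1) + 2; at 4: 4^(4 + 1) + 2 = 1026; next = 1025
base 4: 1025 = 4^(4 + 1) + 1; at 5: 5^(5 + 1) + 1 = 15626; next = 15625

10, 83, 1025, 15625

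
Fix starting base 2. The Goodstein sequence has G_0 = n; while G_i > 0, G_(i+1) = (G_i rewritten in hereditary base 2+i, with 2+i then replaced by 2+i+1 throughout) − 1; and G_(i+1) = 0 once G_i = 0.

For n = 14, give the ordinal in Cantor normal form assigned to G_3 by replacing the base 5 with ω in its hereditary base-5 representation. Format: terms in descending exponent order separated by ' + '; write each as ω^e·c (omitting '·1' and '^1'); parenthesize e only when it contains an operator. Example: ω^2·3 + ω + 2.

ω^(ω + 1) + ω^ω

i=0: 14 = 2^(2 + 1) + 2^2 + 2 (b=2); 2→3: 3^(3 + 1) + 3^3 + 3 = 111; 111−1 = 110
i=1: 110 = 3^(3 + 1) + 3^3 + 2 (b=3); 3→4: 4^(4 + 1) + 4^4 + 2 = 1282; 1282−1 = 1281
i=2: 1281 = 4^(4 + 1) + 4^4 + 1 (b=4); 4→5: 5^(5 + 1) + 5^5 + 1 = 18751; 18751−1 = 18750
i=3: 18750 = 5^(5 + 1) + 5^5 (b=5); 5→6: 6^(6 + 1) + 6^6 = 326592; 326592−1 = 326591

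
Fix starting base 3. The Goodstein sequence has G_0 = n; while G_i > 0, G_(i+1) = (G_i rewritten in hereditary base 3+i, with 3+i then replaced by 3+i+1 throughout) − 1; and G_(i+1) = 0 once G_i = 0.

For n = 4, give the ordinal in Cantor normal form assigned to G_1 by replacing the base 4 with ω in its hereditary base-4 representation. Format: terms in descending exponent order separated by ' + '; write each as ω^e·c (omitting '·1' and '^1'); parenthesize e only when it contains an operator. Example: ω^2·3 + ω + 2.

ω

step 0: 4 = 3 + 1; sub 4 for 3: 4 + 1; = 5; G_1 = 5−1 = 4
step 1: 4 = 4; sub 5 for 4: 5; = 5; G_2 = 5−1 = 4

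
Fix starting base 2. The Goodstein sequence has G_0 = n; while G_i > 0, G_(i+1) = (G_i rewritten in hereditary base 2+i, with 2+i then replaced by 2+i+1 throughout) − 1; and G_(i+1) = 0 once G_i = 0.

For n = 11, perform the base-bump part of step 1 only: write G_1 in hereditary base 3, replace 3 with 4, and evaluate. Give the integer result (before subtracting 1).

[0] 11 ≡ 2^(2 + 1) + 2 + 1 (base 2). Lift 3: 85. −1: 84.
[1] 84 ≡ 3^(3 + 1) + 3 (base 3). Lift 4: 1028. −1: 1027.

1028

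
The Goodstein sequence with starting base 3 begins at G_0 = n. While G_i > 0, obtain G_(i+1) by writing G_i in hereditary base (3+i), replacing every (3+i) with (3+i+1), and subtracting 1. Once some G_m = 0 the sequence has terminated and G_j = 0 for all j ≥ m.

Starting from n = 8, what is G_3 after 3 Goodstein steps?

i=0: 8 = 2·3 + 2 (b=3); 3→4: 2·4 + 2 = 10; 10−1 = 9
i=1: 9 = 2·4 + 1 (b=4); 4→5: 2·5 + 1 = 11; 11−1 = 10
i=2: 10 = 2·5 (b=5); 5→6: 2·6 = 12; 12−1 = 11
i=3: 11 = 6 + 5 (b=6); 6→7: 7 + 5 = 12; 12−1 = 11

11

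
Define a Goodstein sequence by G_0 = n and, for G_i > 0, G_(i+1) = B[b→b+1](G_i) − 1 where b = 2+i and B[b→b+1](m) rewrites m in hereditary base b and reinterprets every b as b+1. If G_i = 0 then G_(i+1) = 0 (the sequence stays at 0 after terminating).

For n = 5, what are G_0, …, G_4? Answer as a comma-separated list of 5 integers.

5, 27, 255, 467, 775

base 2: 5 = 2^2 + 1; at 3: 3^3 + 1 = 28; next = 27
base 3: 27 = 3^3; at 4: 4^4 = 256; next = 255
base 4: 255 = 3·4^3 + 3·4^2 + 3·4 + 3; at 5: 3·5^3 + 3·5^2 + 3·5 + 3 = 468; next = 467
base 5: 467 = 3·5^3 + 3·5^2 + 3·5 + 2; at 6: 3·6^3 + 3·6^2 + 3·6 + 2 = 776; next = 775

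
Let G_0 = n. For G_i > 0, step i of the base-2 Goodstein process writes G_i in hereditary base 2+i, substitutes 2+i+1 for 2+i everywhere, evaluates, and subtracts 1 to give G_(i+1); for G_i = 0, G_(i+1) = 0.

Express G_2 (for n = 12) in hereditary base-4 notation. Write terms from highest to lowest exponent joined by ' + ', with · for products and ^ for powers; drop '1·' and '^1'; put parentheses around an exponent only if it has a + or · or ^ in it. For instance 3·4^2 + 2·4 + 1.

G_0 = 12. HB_2(12) = 2^(2 + 1) + 2^2. Bump = 108. G_1 = 107.
G_1 = 107. HB_3(107) = 3^(3 + 1) + 2·3^2 + 2·3 + 2. Bump = 1066. G_2 = 1065.
G_2 = 1065. HB_4(1065) = 4^(4 + 1) + 2·4^2 + 2·4 + 1. Bump = 15686. G_3 = 15685.

4^(4 + 1) + 2·4^2 + 2·4 + 1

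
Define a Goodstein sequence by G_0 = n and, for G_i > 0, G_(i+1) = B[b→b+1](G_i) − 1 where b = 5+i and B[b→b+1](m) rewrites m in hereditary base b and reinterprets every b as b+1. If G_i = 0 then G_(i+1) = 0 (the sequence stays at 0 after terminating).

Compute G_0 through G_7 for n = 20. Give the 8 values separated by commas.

20, 23, 25, 27, 29, 31, 33, 35

i=0: 20 = 4·5 (b=5); 5→6: 4·6 = 24; 24−1 = 23
i=1: 23 = 3·6 + 5 (b=6); 6→7: 3·7 + 5 = 26; 26−1 = 25
i=2: 25 = 3·7 + 4 (b=7); 7→8: 3·8 + 4 = 28; 28−1 = 27
i=3: 27 = 3·8 + 3 (b=8); 8→9: 3·9 + 3 = 30; 30−1 = 29
i=4: 29 = 3·9 + 2 (b=9); 9→10: 3·10 + 2 = 32; 32−1 = 31
i=5: 31 = 3·10 + 1 (b=10); 10→11: 3·11 + 1 = 34; 34−1 = 33
i=6: 33 = 3·11 (b=11); 11→12: 3·12 = 36; 36−1 = 35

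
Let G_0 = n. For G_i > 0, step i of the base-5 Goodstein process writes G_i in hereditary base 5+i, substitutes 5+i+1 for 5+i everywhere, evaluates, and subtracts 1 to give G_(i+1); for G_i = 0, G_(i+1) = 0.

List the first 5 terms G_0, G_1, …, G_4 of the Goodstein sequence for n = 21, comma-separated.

21, 24, 27, 29, 31

G_0=21  [base 5] 4·5 + 1  →[5↦6]→  4·6 + 1 = 25  −1 ⇒ G_1=24
G_1=24  [base 6] 4·6  →[6↦7]→  4·7 = 28  −1 ⇒ G_2=27
G_2=27  [base 7] 3·7 + 6  →[7↦8]→  3·8 + 6 = 30  −1 ⇒ G_3=29
G_3=29  [base 8] 3·8 + 5  →[8↦9]→  3·9 + 5 = 32  −1 ⇒ G_4=31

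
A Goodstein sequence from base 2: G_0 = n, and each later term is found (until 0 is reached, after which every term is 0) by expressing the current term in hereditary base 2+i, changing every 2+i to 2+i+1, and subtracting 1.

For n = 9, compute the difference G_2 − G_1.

942

G_0 = 9. HB_2(9) = 2^(2 + 1) + 1. Bump = 82. G_1 = 81.
G_1 = 81. HB_3(81) = 3^(3 + 1). Bump = 1024. G_2 = 1023.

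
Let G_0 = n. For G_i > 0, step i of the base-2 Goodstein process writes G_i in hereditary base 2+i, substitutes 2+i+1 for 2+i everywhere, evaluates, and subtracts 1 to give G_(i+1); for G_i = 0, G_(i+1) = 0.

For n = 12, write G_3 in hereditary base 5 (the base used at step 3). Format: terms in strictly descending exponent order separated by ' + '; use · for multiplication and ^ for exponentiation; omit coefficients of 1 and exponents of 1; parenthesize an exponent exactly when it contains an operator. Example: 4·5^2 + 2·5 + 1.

[0] 12 ≡ 2^(2 + 1) + 2^2 (base 2). Lift 3: 108. −1: 107.
[1] 107 ≡ 3^(3 + 1) + 2·3^2 + 2·3 + 2 (base 3). Lift 4: 1066. −1: 1065.
[2] 1065 ≡ 4^(4 + 1) + 2·4^2 + 2·4 + 1 (base 4). Lift 5: 15686. −1: 15685.

5^(5 + 1) + 2·5^2 + 2·5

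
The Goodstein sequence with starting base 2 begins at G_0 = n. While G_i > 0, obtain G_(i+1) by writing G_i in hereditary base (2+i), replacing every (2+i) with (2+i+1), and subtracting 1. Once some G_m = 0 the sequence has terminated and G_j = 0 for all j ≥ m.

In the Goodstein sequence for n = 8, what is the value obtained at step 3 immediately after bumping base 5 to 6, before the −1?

step 0: 8 = 2^(2 + 1); sub 3 for 2: 3^(3 + 1); = 81; G_1 = 81−1 = 80
step 1: 80 = 2·3^3 + 2·3^2 + 2·3 + 2; sub 4 for 3: 2·4^4 + 2·4^2 + 2·4 + 2; = 554; G_2 = 554−1 = 553
step 2: 553 = 2·4^4 + 2·4^2 + 2·4 + 1; sub 5 for 4: 2·5^5 + 2·5^2 + 2·5 + 1; = 6311; G_3 = 6311−1 = 6310
step 3: 6310 = 2·5^5 + 2·5^2 + 2·5; sub 6 for 5: 2·6^6 + 2·6^2 + 2·6; = 93396; G_4 = 93396−1 = 93395

93396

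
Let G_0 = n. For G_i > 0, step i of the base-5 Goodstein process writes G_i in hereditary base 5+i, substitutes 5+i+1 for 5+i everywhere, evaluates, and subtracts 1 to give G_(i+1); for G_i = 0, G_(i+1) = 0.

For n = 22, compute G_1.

25

step 0: 22 = 4·5 + 2; sub 6 for 5: 4·6 + 2; = 26; G_1 = 26−1 = 25
step 1: 25 = 4·6 + 1; sub 7 for 6: 4·7 + 1; = 29; G_2 = 29−1 = 28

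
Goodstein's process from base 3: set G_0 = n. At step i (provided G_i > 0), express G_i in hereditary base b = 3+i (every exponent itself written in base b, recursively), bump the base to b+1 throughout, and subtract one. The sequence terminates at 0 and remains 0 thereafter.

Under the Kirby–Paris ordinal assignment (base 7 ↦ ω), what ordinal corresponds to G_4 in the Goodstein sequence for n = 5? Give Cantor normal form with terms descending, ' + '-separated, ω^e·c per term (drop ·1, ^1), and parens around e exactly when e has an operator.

4

i=0: 5 = 3 + 2 (b=3); 3→4: 4 + 2 = 6; 6−1 = 5
i=1: 5 = 4 + 1 (b=4); 4→5: 5 + 1 = 6; 6−1 = 5
i=2: 5 = 5 (b=5); 5→6: 6 = 6; 6−1 = 5
i=3: 5 = 5 (b=6); 6→7: 5 = 5; 5−1 = 4
i=4: 4 = 4 (b=7); 7→8: 4 = 4; 4−1 = 3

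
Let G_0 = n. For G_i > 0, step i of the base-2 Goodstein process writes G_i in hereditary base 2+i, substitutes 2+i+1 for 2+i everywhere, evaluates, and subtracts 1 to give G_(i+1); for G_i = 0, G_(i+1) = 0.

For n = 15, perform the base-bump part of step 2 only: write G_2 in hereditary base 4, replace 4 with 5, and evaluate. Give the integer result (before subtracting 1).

18753

(0) 15|_2 = 2^(2 + 1) + 2^2 + 2 + 1 ↦ 3^(3 + 1) + 3^3 + 3 + 1|_3 = 112 ⇒ 111
(1) 111|_3 = 3^(3 + 1) + 3^3 + 3 ↦ 4^(4 + 1) + 4^4 + 4|_4 = 1284 ⇒ 1283
(2) 1283|_4 = 4^(4 + 1) + 4^4 + 3 ↦ 5^(5 + 1) + 5^5 + 3|_5 = 18753 ⇒ 18752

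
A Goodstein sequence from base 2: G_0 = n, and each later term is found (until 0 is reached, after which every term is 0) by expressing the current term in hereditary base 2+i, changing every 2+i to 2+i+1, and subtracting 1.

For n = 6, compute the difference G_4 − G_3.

i=0: 6 = 2^2 + 2 (b=2); 2→3: 3^3 + 3 = 30; 30−1 = 29
i=1: 29 = 3^3 + 2 (b=3); 3→4: 4^4 + 2 = 258; 258−1 = 257
i=2: 257 = 4^4 + 1 (b=4); 4→5: 5^5 + 1 = 3126; 3126−1 = 3125
i=3: 3125 = 5^5 (b=5); 5→6: 6^6 = 46656; 46656−1 = 46655

43530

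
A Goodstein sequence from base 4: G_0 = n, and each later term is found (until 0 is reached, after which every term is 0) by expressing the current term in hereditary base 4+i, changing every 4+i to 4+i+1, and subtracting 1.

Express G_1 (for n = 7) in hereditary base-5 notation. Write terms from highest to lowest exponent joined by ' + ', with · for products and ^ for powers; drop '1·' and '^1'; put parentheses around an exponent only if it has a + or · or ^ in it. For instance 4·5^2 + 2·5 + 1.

7 —HB4→ 4 + 3 —bump→ 5 + 3 = 8 —(−1)→ 7
7 —HB5→ 5 + 2 —bump→ 6 + 2 = 8 —(−1)→ 7

5 + 2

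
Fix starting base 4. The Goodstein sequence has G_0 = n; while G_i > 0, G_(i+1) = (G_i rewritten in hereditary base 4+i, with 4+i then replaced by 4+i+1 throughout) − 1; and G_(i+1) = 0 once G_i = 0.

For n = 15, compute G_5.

24

i=0: 15 = 3·4 + 3 (b=4); 4→5: 3·5 + 3 = 18; 18−1 = 17
i=1: 17 = 3·5 + 2 (b=5); 5→6: 3·6 + 2 = 20; 20−1 = 19
i=2: 19 = 3·6 + 1 (b=6); 6→7: 3·7 + 1 = 22; 22−1 = 21
i=3: 21 = 3·7 (b=7); 7→8: 3·8 = 24; 24−1 = 23
i=4: 23 = 2·8 + 7 (b=8); 8→9: 2·9 + 7 = 25; 25−1 = 24
i=5: 24 = 2·9 + 6 (b=9); 9→10: 2·10 + 6 = 26; 26−1 = 25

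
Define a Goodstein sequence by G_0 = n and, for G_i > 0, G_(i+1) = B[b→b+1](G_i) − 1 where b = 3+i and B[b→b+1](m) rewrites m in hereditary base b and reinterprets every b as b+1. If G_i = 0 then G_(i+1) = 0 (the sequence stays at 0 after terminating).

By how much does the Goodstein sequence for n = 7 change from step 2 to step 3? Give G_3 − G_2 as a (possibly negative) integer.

0

(0) 7|_3 = 2·3 + 1 ↦ 2·4 + 1|_4 = 9 ⇒ 8
(1) 8|_4 = 2·4 ↦ 2·5|_5 = 10 ⇒ 9
(2) 9|_5 = 5 + 4 ↦ 6 + 4|_6 = 10 ⇒ 9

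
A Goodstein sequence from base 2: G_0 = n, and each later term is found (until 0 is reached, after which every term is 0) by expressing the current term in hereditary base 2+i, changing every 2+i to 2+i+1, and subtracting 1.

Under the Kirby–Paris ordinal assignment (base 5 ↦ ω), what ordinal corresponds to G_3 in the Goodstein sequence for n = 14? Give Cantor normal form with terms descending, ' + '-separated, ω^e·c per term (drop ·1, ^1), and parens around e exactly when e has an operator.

ω^(ω + 1) + ω^ω

[0] 14 ≡ 2^(2 + 1) + 2^2 + 2 (base 2). Lift 3: 111. −1: 110.
[1] 110 ≡ 3^(3 + 1) + 3^3 + 2 (base 3). Lift 4: 1282. −1: 1281.
[2] 1281 ≡ 4^(4 + 1) + 4^4 + 1 (base 4). Lift 5: 18751. −1: 18750.
[3] 18750 ≡ 5^(5 + 1) + 5^5 (base 5). Lift 6: 326592. −1: 326591.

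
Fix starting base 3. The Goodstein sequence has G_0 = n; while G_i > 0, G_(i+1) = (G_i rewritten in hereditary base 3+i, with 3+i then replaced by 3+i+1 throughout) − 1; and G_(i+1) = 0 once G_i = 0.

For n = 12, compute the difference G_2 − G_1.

8

G_0=12  [base 3] 3^2 + 3  →[3↦4]→  4^2 + 4 = 20  −1 ⇒ G_1=19
G_1=19  [base 4] 4^2 + 3  →[4↦5]→  5^2 + 3 = 28  −1 ⇒ G_2=27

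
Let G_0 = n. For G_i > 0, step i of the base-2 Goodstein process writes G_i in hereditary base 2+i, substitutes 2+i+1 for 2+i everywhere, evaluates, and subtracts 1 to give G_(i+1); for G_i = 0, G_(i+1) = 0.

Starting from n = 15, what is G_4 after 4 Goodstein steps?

[0] 15 ≡ 2^(2 + 1) + 2^2 + 2 + 1 (base 2). Lift 3: 112. −1: 111.
[1] 111 ≡ 3^(3 + 1) + 3^3 + 3 (base 3). Lift 4: 1284. −1: 1283.
[2] 1283 ≡ 4^(4 + 1) + 4^4 + 3 (base 4). Lift 5: 18753. −1: 18752.
[3] 18752 ≡ 5^(5 + 1) + 5^5 + 2 (base 5). Lift 6: 326594. −1: 326593.
[4] 326593 ≡ 6^(6 + 1) + 6^6 + 1 (base 6). Lift 7: 6588345. −1: 6588344.

326593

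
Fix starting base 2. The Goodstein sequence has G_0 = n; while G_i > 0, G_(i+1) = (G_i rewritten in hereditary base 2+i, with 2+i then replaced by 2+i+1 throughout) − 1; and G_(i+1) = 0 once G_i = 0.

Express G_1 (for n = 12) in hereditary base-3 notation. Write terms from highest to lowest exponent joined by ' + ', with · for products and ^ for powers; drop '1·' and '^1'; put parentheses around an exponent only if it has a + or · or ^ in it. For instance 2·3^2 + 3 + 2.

step 0: 12 = 2^(2 + 1) + 2^2; sub 3 for 2: 3^(3 + 1) + 3^3; = 108; G_1 = 108−1 = 107
step 1: 107 = 3^(3 + 1) + 2·3^2 + 2·3 + 2; sub 4 for 3: 4^(4 + 1) + 2·4^2 + 2·4 + 2; = 1066; G_2 = 1066−1 = 1065

3^(3 + 1) + 2·3^2 + 2·3 + 2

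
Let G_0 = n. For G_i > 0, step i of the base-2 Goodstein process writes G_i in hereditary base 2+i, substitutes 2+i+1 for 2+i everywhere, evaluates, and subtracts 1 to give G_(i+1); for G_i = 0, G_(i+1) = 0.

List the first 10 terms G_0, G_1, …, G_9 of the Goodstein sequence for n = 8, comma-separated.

8, 80, 553, 6310, 93395, 1647195, 33554571, 774841151, 20000000211, 570623341475

G_0=8  [base 2] 2^(2 + 1)  →[2↦3]→  3^(3 + 1) = 81  −1 ⇒ G_1=80
G_1=80  [base 3] 2·3^3 + 2·3^2 + 2·3 + 2  →[3↦4]→  2·4^4 + 2·4^2 + 2·4 + 2 = 554  −1 ⇒ G_2=553
G_2=553  [base 4] 2·4^4 + 2·4^2 + 2·4 + 1  →[4↦5]→  2·5^5 + 2·5^2 + 2·5 + 1 = 6311  −1 ⇒ G_3=6310
G_3=6310  [base 5] 2·5^5 + 2·5^2 + 2·5  →[5↦6]→  2·6^6 + 2·6^2 + 2·6 = 93396  −1 ⇒ G_4=93395
G_4=93395  [base 6] 2·6^6 + 2·6^2 + 6 + 5  →[6↦7]→  2·7^7 + 2·7^2 + 7 + 5 = 1647196  −1 ⇒ G_5=1647195
G_5=1647195  [base 7] 2·7^7 + 2·7^2 + 7 + 4  →[7↦8]→  2·8^8 + 2·8^2 + 8 + 4 = 33554572  −1 ⇒ G_6=33554571
G_6=33554571  [base 8] 2·8^8 + 2·8^2 + 8 + 3  →[8↦9]→  2·9^9 + 2·9^2 + 9 + 3 = 774841152  −1 ⇒ G_7=774841151
G_7=774841151  [base 9] 2·9^9 + 2·9^2 + 9 + 2  →[9↦10]→  2·10^10 + 2·10^2 + 10 + 2 = 20000000212  −1 ⇒ G_8=20000000211
G_8=20000000211  [base 10] 2·10^10 + 2·10^2 + 10 + 1  →[10↦11]→  2·11^11 + 2·11^2 + 11 + 1 = 570623341476  −1 ⇒ G_9=570623341475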